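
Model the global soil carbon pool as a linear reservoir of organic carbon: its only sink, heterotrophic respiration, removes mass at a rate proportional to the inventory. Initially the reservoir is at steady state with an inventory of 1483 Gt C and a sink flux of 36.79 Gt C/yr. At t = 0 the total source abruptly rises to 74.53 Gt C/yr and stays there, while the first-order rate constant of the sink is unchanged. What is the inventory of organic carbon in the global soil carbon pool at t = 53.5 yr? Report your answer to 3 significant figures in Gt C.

τ = M₀/F₀ = 1483/36.79 = 40.31 yr; rate constant k = 1/τ.
New steady state M_∞ = F₁/k = F₁·τ = 74.53 × 40.31 = 3004.3 Gt C.
M(t) = M_∞ + (M₀ − M_∞)·e^(−t/τ); t/τ = 53.5/40.31 = 1.327, so e^(−t/τ) = 0.2652.
M(t) = 3004.3 − 1521 × 0.2652 = 2600.8 Gt C.

2600 Gt C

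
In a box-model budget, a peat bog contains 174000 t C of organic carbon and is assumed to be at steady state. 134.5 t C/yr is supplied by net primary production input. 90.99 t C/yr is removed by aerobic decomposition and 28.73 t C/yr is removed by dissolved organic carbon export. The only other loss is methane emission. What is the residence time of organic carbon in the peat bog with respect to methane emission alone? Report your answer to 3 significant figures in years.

At steady state ΣF_in = ΣF_out.
ΣF_in = 134.50 t C/yr.
Methane emission flux = ΣF_in − (90.99 + 28.73) = 134.50 − 119.7 = 14.78 t C/yr.
τ = M / F = 174000 / 14.78 = 11770 yr.

11800 yr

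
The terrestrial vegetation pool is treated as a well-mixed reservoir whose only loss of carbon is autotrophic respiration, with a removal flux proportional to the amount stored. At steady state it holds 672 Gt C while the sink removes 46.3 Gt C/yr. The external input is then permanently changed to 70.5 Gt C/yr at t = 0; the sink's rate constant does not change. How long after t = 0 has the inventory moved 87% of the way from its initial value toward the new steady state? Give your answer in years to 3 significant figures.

29.6 yr

τ = M₀/F₀ = 672/46.3 = 14.51 yr.
The remaining gap fraction is e^(−t/τ); 87% covered ⇒ e^(−t/τ) = 0.130.
t = −τ ln(0.130) = 14.51 × 2.040 = 29.61 yr.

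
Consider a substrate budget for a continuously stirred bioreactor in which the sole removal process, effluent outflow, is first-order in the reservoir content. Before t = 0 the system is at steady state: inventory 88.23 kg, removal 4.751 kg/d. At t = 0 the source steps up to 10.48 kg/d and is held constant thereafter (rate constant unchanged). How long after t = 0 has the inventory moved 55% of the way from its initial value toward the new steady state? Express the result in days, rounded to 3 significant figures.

τ = M₀/F₀ = 88.23/4.751 = 18.57 d.
The remaining gap fraction is e^(−t/τ); 55% covered ⇒ e^(−t/τ) = 0.450.
t = −τ ln(0.450) = 18.57 × 0.7985 = 14.83 d.

14.8 d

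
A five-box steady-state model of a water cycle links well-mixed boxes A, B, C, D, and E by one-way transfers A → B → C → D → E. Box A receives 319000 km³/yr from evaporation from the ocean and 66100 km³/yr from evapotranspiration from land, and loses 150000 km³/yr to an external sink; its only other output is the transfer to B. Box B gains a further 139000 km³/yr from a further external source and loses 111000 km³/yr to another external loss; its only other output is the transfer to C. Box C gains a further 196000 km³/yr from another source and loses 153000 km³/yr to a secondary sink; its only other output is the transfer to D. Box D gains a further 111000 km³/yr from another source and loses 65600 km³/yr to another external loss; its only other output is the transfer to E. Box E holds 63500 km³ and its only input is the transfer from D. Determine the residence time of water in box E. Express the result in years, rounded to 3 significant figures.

0.181 yr

Box A: F(A→B) = (319000 + 66100) − 150000 = 235100 km³/yr.
Box B: F(B→C) = (235100 + 139000) − 111000 = 263100 km³/yr.
Box C: F(C→D) = (263100 + 196000) − 153000 = 306100 km³/yr.
Box D: F(D→E) = (306100 + 111000) − 65600 = 351500 km³/yr.
Box E throughput = its input = 351500 km³/yr; τ = 63500 / 351500 = 0.1807 yr.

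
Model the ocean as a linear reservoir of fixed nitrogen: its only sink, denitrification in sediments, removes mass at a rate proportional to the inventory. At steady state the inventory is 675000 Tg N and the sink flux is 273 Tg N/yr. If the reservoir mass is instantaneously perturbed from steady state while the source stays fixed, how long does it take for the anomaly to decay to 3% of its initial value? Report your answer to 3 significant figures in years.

8670 yr

For a linear reservoir the anomaly decays as exp(−t/τ) with τ = M/F = 675000/273 = 2473 yr.
exp(−t/τ) = 0.03 ⇒ t = −τ ln(0.03) = 2473 × 3.507 = 8670 yr.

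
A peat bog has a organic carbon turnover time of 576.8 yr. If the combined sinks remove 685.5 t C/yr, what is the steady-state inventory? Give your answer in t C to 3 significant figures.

τ = M/F ⇒ M = τ × F = 576.8 × 685.5 = 395400 t C.

395000 t C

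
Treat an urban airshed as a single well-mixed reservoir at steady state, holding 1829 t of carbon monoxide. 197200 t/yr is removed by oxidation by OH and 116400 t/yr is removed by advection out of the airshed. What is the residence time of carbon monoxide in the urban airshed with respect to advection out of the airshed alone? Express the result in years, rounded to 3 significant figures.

0.0157 yr

Residence time with respect to a single sink: τ = M / F_sink.
τ = 1829 / 116400 = 0.01571 yr.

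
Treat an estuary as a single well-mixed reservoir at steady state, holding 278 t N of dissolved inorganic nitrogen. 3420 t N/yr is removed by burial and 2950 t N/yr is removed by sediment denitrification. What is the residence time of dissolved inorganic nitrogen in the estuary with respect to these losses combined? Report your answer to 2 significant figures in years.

Total removal = 3420 + 2950 = 6370.0 t N/yr.
τ = M / ΣF_out = 278 / 6370.0 = 0.04364 yr.

0.044 yr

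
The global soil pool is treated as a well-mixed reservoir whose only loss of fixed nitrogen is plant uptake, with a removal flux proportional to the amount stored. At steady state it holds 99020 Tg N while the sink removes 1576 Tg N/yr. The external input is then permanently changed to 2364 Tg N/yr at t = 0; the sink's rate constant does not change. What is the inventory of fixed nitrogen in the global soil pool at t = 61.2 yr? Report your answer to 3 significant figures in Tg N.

130000 Tg N

Residence time τ = M₀/F₀ = 62.83 yr. The eventual steady state is M_∞ = M₀·(F₁/F₀) = 99020 × 2364/1576 = 148530 Tg N.
The anomaly ΔM(t) = M(t) − M_∞ decays as ΔM₀·e^(−t/τ) with ΔM₀ = 99020 − 148530 = −49510 Tg N.
At t = 61.2 yr, e^(−t/τ) = e^(−0.9741) = 0.3775, so ΔM = −18690 Tg N and M = 148530 − 18690 = 129840 Tg N.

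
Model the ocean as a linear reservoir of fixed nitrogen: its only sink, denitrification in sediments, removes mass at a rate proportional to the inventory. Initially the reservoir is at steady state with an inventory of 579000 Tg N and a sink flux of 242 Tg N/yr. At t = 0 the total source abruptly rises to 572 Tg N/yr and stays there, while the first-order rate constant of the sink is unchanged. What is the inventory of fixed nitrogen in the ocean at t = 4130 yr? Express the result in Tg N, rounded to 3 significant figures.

1.23×10^6 Tg N

Residence time τ = M₀/F₀ = 2393 yr. The eventual steady state is M_∞ = M₀·(F₁/F₀) = 579000 × 572/242 = 1.3685×10^6 Tg N.
The anomaly ΔM(t) = M(t) − M_∞ decays as ΔM₀·e^(−t/τ) with ΔM₀ = 579000 − 1.3685×10^6 = −789500 Tg N.
At t = 4130 yr, e^(−t/τ) = e^(−1.726) = 0.1780, so ΔM = −140500 Tg N and M = 1.3685×10^6 − 140500 = 1.2280×10^6 Tg N.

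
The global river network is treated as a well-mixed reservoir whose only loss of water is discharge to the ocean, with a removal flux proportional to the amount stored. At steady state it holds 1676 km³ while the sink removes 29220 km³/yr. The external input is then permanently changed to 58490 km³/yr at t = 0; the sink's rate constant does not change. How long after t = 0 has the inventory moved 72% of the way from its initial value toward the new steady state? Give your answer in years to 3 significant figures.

τ = M₀/F₀ = 1676/29220 = 0.05736 yr.
The remaining gap fraction is e^(−t/τ); 72% covered ⇒ e^(−t/τ) = 0.280.
t = −τ ln(0.280) = 0.05736 × 1.273 = 0.07301 yr.

0.0730 yr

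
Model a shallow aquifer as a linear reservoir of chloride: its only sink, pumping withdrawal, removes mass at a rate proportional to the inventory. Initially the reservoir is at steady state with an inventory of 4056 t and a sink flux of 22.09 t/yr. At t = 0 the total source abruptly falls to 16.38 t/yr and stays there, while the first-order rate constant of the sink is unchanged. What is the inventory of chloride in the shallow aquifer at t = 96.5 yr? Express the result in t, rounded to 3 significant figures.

3630 t

Residence time τ = M₀/F₀ = 183.6 yr. The eventual steady state is M_∞ = M₀·(F₁/F₀) = 4056 × 16.38/22.09 = 3007.6 t.
The anomaly ΔM(t) = M(t) − M_∞ decays as ΔM₀·e^(−t/τ) with ΔM₀ = 4056 − 3007.6 = 1048 t.
At t = 96.5 yr, e^(−t/τ) = e^(−0.5256) = 0.5912, so ΔM = 619.9 t and M = 3007.6 + 619.9 = 3627.4 t.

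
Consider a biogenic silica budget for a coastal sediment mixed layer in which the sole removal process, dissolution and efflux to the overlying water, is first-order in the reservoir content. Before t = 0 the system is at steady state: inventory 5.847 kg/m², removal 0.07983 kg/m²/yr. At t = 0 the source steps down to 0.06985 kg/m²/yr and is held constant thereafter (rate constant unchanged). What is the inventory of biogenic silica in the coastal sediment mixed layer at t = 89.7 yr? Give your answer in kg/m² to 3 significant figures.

The sink rate constant is k = F₀/M₀ = 0.07983/5.847 = 0.01365 yr⁻¹.
Solving dM/dt = F₁ − kM with M(0) = M₀ gives M(t) = F₁/k + (M₀ − F₁/k)·e^(−kt).
F₁/k = 0.06985/0.01365 = 5.1160 kg/m²; kt = 0.01365 × 89.7 = 1.225, e^(−kt) = 0.2938.
M(89.7) = 5.1160 + (5.847 − 5.1160) × 0.2938 = 5.1160 + 0.2148 = 5.3308 kg/m².

5.33 kg/m²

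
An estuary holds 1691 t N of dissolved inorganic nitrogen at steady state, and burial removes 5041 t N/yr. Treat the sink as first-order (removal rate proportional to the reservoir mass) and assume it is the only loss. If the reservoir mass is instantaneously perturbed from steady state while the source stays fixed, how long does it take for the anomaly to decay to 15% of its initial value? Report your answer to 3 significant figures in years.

0.636 yr

For a linear reservoir the anomaly decays as exp(−t/τ) with τ = M/F = 1691/5041 = 0.3354 yr.
exp(−t/τ) = 0.15 ⇒ t = −τ ln(0.15) = 0.3354 × 1.897 = 0.6364 yr.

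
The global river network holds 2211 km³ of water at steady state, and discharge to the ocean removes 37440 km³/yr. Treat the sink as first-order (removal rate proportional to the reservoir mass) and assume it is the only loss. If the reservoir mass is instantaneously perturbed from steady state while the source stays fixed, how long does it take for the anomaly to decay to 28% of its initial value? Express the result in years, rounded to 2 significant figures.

0.075 yr

For a linear reservoir the anomaly decays as exp(−t/τ) with τ = M/F = 2211/37440 = 0.05905 yr.
exp(−t/τ) = 0.28 ⇒ t = −τ ln(0.28) = 0.05905 × 1.273 = 0.07517 yr.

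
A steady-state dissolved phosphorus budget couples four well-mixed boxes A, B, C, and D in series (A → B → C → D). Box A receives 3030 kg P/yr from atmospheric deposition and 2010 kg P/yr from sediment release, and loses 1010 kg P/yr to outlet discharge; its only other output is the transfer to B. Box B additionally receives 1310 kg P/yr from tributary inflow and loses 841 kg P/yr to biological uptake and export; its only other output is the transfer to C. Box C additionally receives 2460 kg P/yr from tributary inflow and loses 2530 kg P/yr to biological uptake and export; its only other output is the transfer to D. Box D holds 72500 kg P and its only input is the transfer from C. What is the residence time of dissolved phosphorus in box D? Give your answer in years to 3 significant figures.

Box A: F(A→B) = (3030 + 2010) − 1010 = 4030.0 kg P/yr.
Box B: F(B→C) = (4030.0 + 1310) − 841 = 4499.0 kg P/yr.
Box C: F(C→D) = (4499.0 + 2460) − 2530 = 4429.0 kg P/yr.
Box D throughput = its input = 4429.0 kg P/yr; τ = 72500 / 4429.0 = 16.37 yr.

16.4 yr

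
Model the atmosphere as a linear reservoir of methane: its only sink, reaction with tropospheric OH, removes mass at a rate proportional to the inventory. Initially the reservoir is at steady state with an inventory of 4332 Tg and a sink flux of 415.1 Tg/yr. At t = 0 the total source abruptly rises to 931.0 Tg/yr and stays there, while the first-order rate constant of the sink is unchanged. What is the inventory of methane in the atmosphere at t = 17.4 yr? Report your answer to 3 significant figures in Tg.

8700 Tg

Residence time τ = M₀/F₀ = 10.44 yr. The eventual steady state is M_∞ = M₀·(F₁/F₀) = 4332 × 931.0/415.1 = 9716.0 Tg.
The anomaly ΔM(t) = M(t) − M_∞ decays as ΔM₀·e^(−t/τ) with ΔM₀ = 4332 − 9716.0 = −5384 Tg.
At t = 17.4 yr, e^(−t/τ) = e^(−1.667) = 0.1888, so ΔM = −1016 Tg and M = 9716.0 − 1016 = 8699.7 Tg.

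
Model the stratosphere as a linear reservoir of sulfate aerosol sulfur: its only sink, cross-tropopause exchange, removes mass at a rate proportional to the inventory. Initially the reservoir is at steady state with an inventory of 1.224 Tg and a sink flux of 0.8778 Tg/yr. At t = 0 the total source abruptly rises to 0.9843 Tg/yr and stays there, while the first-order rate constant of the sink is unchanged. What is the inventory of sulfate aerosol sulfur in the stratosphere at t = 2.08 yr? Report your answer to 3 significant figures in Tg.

Residence time τ = M₀/F₀ = 1.394 yr. The eventual steady state is M_∞ = M₀·(F₁/F₀) = 1.224 × 0.9843/0.8778 = 1.3725 Tg.
The anomaly ΔM(t) = M(t) − M_∞ decays as ΔM₀·e^(−t/τ) with ΔM₀ = 1.224 − 1.3725 = −0.1485 Tg.
At t = 2.08 yr, e^(−t/τ) = e^(−1.492) = 0.2250, so ΔM = −0.03341 Tg and M = 1.3725 − 0.03341 = 1.3391 Tg.

1.34 Tg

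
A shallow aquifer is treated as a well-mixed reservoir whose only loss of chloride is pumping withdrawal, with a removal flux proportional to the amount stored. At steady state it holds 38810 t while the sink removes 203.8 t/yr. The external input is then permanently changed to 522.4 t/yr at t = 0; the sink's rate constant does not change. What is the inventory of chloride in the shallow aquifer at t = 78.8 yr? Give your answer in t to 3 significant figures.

τ = M₀/F₀ = 38810/203.8 = 190.4 yr; rate constant k = 1/τ.
New steady state M_∞ = F₁/k = F₁·τ = 522.4 × 190.4 = 99482 t.
M(t) = M_∞ + (M₀ − M_∞)·e^(−t/τ); t/τ = 78.8/190.4 = 0.4138, so e^(−t/τ) = 0.6611.
M(t) = 99482 − 60670 × 0.6611 = 59369 t.

59400 t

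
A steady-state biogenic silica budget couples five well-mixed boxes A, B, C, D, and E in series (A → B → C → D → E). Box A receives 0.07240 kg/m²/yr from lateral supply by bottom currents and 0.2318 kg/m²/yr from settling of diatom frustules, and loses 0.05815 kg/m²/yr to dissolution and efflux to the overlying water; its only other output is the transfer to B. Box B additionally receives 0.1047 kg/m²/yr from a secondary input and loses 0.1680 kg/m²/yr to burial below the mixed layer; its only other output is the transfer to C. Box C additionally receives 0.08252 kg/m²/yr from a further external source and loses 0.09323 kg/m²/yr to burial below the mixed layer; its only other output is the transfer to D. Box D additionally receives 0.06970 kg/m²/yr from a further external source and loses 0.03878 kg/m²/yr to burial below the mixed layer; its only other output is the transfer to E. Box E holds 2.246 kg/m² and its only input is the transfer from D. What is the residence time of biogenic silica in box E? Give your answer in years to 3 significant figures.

11.1 yr

Box A: F(A→B) = (0.07240 + 0.2318) − 0.05815 = 0.24605 kg/m²/yr.
Box B: F(B→C) = (0.24605 + 0.1047) − 0.1680 = 0.18275 kg/m²/yr.
Box C: F(C→D) = (0.18275 + 0.08252) − 0.09323 = 0.17204 kg/m²/yr.
Box D: F(D→E) = (0.17204 + 0.06970) − 0.03878 = 0.20296 kg/m²/yr.
Box E throughput = its input = 0.20296 kg/m²/yr; τ = 2.246 / 0.20296 = 11.07 yr.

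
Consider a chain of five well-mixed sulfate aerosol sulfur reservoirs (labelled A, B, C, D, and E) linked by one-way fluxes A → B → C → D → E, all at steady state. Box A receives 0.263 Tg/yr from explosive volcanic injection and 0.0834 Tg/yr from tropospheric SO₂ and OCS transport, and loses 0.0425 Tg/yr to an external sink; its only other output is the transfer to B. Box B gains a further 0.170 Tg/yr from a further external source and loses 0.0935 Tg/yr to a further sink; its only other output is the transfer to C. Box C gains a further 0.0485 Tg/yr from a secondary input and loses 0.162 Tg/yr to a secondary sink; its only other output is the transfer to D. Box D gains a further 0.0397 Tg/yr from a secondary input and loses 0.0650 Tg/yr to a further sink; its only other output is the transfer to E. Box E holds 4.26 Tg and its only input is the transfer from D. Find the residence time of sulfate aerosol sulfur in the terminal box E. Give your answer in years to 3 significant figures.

Box A: F(A→B) = (0.263 + 0.0834) − 0.0425 = 0.30390 Tg/yr.
Box B: F(B→C) = (0.30390 + 0.170) − 0.0935 = 0.38040 Tg/yr.
Box C: F(C→D) = (0.38040 + 0.0485) − 0.162 = 0.26690 Tg/yr.
Box D: F(D→E) = (0.26690 + 0.0397) − 0.0650 = 0.24160 Tg/yr.
Box E throughput = its input = 0.24160 Tg/yr; τ = 4.26 / 0.24160 = 17.63 yr.

17.6 yr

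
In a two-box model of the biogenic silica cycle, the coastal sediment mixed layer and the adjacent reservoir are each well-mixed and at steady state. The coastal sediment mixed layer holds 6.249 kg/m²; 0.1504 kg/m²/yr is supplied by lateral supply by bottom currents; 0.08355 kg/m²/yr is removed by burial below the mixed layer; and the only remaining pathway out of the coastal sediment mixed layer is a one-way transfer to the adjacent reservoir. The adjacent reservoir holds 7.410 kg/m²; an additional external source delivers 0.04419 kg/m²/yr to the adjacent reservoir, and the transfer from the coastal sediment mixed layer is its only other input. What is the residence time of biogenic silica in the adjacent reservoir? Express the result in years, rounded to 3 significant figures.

Balance the coastal sediment mixed layer: ΣF_in = 0.15040 kg/m²/yr.
Transfer to the adjacent reservoir = ΣF_in − (0.08355) = 0.066850 kg/m²/yr.
Total input to the adjacent reservoir = 0.066850 + 0.04419 = 0.11104 kg/m²/yr; at steady state this equals its total output.
τ = M / F = 7.410 / 0.11104 = 66.73 yr.

66.7 yr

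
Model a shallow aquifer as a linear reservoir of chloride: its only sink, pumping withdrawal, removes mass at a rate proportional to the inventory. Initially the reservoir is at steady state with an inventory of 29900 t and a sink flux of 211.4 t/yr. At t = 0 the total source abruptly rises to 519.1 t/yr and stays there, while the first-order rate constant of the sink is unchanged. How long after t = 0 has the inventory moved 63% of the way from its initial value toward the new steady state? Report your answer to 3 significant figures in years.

141 yr

τ = M₀/F₀ = 29900/211.4 = 141.4 yr.
The remaining gap fraction is e^(−t/τ); 63% covered ⇒ e^(−t/τ) = 0.370.
t = −τ ln(0.370) = 141.4 × 0.9943 = 140.6 yr.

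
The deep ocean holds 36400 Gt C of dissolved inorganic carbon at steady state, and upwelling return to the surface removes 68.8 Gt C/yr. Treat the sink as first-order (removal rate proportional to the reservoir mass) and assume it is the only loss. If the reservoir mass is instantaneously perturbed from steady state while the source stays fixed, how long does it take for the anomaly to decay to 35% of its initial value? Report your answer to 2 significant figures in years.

560 yr

For a linear reservoir the anomaly decays as exp(−t/τ) with τ = M/F = 36400/68.8 = 529.1 yr.
exp(−t/τ) = 0.35 ⇒ t = −τ ln(0.35) = 529.1 × 1.050 = 555.4 yr.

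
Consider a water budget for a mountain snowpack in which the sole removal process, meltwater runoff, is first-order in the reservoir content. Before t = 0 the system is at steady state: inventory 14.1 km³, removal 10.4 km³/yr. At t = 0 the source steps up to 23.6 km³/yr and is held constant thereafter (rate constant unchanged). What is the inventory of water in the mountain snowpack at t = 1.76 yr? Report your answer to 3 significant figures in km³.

Residence time τ = M₀/F₀ = 1.356 yr. The eventual steady state is M_∞ = M₀·(F₁/F₀) = 14.1 × 23.6/10.4 = 31.996 km³.
The anomaly ΔM(t) = M(t) − M_∞ decays as ΔM₀·e^(−t/τ) with ΔM₀ = 14.1 − 31.996 = −17.90 km³.
At t = 1.76 yr, e^(−t/τ) = e^(−1.298) = 0.2730, so ΔM = −4.886 km³ and M = 31.996 − 4.886 = 27.110 km³.

27.1 km³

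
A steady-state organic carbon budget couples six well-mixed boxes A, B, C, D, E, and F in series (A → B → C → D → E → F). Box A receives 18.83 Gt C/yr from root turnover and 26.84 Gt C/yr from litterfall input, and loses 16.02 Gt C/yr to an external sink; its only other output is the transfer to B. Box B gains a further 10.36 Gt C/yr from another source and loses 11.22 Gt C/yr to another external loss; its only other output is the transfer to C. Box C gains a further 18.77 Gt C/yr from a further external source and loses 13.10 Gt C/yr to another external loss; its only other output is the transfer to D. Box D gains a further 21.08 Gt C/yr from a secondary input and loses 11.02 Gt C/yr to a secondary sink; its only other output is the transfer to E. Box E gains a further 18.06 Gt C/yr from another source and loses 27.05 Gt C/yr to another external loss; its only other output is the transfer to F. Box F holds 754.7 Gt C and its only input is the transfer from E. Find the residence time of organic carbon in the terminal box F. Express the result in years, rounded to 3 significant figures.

21.2 yr

Box A: F(A→B) = (18.83 + 26.84) − 16.02 = 29.650 Gt C/yr.
Box B: F(B→C) = (29.650 + 10.36) − 11.22 = 28.790 Gt C/yr.
Box C: F(C→D) = (28.790 + 18.77) − 13.10 = 34.460 Gt C/yr.
Box D: F(D→E) = (34.460 + 21.08) − 11.02 = 44.520 Gt C/yr.
Box E: F(E→F) = (44.520 + 18.06) − 27.05 = 35.530 Gt C/yr.
Box F throughput = its input = 35.530 Gt C/yr; τ = 754.7 / 35.530 = 21.24 yr.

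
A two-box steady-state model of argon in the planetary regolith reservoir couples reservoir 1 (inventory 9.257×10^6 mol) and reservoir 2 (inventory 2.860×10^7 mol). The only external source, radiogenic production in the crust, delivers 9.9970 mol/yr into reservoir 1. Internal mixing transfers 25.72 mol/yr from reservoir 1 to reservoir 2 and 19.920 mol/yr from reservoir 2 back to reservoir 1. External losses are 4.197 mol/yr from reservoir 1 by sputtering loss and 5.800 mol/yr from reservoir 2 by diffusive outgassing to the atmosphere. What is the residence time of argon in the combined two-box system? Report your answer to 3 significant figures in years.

3.79×10^6 yr

Treat the two boxes together as one reservoir: the mixing fluxes between them are internal recycling, so τ = ΣM / Σ(external losses).
M_total = 9.257×10^6 + 2.860×10^7 = 3.7857×10^7 mol.
ΣF_external_out = 4.197 + 5.800 = 9.9970 mol/yr.
τ = M_total / ΣF_ext = 3.7857×10^7 / 9.9970 = 3.787×10^6 yr.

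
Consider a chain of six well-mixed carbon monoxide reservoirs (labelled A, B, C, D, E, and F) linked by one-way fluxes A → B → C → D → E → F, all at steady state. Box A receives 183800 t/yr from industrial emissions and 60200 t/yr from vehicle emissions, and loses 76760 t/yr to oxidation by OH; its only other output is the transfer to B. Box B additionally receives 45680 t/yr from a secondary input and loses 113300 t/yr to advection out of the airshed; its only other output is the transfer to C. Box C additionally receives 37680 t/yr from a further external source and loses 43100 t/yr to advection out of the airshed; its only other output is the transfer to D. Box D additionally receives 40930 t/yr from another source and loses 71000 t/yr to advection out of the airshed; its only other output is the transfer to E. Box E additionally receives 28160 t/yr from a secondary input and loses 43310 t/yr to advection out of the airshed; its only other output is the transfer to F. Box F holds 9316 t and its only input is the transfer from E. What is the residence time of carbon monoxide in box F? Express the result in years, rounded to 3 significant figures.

Box A: F(A→B) = (183800 + 60200) − 76760 = 167240 t/yr.
Box B: F(B→C) = (167240 + 45680) − 113300 = 99620 t/yr.
Box C: F(C→D) = (99620 + 37680) − 43100 = 94200 t/yr.
Box D: F(D→E) = (94200 + 40930) − 71000 = 64130 t/yr.
Box E: F(E→F) = (64130 + 28160) − 43310 = 48980 t/yr.
Box F throughput = its input = 48980 t/yr; τ = 9316 / 48980 = 0.1902 yr.

0.190 yr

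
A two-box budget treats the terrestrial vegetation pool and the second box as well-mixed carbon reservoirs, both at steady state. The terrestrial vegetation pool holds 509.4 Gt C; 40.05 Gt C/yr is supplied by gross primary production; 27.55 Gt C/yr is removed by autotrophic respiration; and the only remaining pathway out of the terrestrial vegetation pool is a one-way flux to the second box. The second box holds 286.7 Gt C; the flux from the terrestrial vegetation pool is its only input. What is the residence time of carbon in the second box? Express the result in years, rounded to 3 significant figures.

22.9 yr

Balance the terrestrial vegetation pool: ΣF_in = 40.050 Gt C/yr.
Flux to the second box = ΣF_in − (27.55) = 12.500 Gt C/yr.
At steady state the output of the second box equals its input, 12.500 Gt C/yr.
τ = M / F = 286.7 / 12.500 = 22.94 yr.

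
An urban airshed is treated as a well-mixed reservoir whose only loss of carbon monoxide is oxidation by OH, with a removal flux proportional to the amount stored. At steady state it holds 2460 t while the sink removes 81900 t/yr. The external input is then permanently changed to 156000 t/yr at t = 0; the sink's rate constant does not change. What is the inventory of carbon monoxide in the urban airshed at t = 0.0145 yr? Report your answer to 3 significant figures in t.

The sink rate constant is k = F₀/M₀ = 81900/2460 = 33.29 yr⁻¹.
Solving dM/dt = F₁ − kM with M(0) = M₀ gives M(t) = F₁/k + (M₀ − F₁/k)·e^(−kt).
F₁/k = 156000/33.29 = 4685.7 t; kt = 33.29 × 0.0145 = 0.4827, e^(−kt) = 0.6171.
M(0.0145) = 4685.7 + (2460 − 4685.7) × 0.6171 = 4685.7 − 1373 = 3312.3 t.

3310 t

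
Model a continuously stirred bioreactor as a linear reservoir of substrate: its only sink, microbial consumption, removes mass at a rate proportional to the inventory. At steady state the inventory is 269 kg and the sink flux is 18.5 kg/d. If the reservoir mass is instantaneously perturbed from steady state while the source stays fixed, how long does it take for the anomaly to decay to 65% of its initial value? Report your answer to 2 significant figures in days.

For a linear reservoir the anomaly decays as exp(−t/τ) with τ = M/F = 269/18.5 = 14.54 d.
exp(−t/τ) = 0.65 ⇒ t = −τ ln(0.65) = 14.54 × 0.4308 = 6.264 d.

6.3 d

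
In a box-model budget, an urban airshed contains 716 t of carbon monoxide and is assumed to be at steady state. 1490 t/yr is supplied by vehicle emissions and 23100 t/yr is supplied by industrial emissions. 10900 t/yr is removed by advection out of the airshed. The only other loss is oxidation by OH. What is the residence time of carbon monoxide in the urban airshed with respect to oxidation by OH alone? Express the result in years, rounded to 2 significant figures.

At steady state ΣF_in = ΣF_out.
ΣF_in = 1490 + 23100 = 24590 t/yr.
Oxidation by OH flux = ΣF_in − (10900) = 24590 − 10900 = 13690 t/yr.
τ = M / F = 716 / 13690 = 0.05230 yr.

0.052 yr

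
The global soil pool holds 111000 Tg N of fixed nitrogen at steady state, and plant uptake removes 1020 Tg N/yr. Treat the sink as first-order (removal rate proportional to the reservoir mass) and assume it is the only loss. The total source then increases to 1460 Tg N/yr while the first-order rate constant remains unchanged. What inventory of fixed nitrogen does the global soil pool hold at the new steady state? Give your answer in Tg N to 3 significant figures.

Rate constant k = F/M = 1020 / 111000 = 0.009189 yr⁻¹.
At the new steady state, source = k·M_new ⇒ M_new = 1460 / 0.009189 = 158900 Tg N.
(Equivalently M_new = M × F_new/F_old = 111000 × 1460/1020.)

159000 Tg N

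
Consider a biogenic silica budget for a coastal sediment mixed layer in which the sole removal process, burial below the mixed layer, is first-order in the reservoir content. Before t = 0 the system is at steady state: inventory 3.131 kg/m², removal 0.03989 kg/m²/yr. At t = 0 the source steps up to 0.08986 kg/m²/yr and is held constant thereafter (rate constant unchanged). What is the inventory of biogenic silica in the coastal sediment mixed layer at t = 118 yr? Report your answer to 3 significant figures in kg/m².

6.18 kg/m²

τ = M₀/F₀ = 3.131/0.03989 = 78.49 yr; rate constant k = 1/τ.
New steady state M_∞ = F₁/k = F₁·τ = 0.08986 × 78.49 = 7.0532 kg/m².
M(t) = M_∞ + (M₀ − M_∞)·e^(−t/τ); t/τ = 118/78.49 = 1.503, so e^(−t/τ) = 0.2224.
M(t) = 7.0532 − 3.922 × 0.2224 = 6.1810 kg/m².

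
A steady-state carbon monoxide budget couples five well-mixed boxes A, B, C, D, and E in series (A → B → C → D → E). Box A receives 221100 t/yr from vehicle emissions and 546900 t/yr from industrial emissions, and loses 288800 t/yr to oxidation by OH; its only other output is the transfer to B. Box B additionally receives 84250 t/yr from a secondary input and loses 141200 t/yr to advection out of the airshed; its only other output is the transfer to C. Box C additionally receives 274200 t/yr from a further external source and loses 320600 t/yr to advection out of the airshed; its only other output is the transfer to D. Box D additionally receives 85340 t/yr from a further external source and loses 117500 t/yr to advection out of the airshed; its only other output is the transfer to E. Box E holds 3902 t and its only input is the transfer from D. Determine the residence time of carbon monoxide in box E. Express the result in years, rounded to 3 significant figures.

0.0114 yr

Box A: F(A→B) = (221100 + 546900) − 288800 = 479200 t/yr.
Box B: F(B→C) = (479200 + 84250) − 141200 = 422250 t/yr.
Box C: F(C→D) = (422250 + 274200) − 320600 = 375850 t/yr.
Box D: F(D→E) = (375850 + 85340) − 117500 = 343690 t/yr.
Box E throughput = its input = 343690 t/yr; τ = 3902 / 343690 = 0.01135 yr.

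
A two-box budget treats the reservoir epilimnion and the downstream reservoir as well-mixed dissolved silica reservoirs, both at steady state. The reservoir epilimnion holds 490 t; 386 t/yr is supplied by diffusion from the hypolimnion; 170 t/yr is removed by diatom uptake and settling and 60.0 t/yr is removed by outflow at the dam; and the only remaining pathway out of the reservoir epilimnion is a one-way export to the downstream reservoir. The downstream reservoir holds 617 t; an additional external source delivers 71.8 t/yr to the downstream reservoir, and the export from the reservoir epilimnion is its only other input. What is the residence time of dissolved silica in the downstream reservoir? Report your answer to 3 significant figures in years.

Balance the reservoir epilimnion: ΣF_in = 386.00 t/yr.
Export to the downstream reservoir = ΣF_in − (170 + 60.0) = 156.00 t/yr.
Total input to the downstream reservoir = 156.00 + 71.8 = 227.80 t/yr; at steady state this equals its total output.
τ = M / F = 617 / 227.80 = 2.709 yr.

2.71 yr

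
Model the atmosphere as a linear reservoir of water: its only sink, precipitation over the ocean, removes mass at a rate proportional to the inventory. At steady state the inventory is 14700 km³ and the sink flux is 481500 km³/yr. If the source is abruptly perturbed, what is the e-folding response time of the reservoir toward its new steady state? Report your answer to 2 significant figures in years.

0.031 yr

For a linear reservoir the response time equals the residence time τ = M/F.
τ = 14700 / 481500 = 0.03053 yr.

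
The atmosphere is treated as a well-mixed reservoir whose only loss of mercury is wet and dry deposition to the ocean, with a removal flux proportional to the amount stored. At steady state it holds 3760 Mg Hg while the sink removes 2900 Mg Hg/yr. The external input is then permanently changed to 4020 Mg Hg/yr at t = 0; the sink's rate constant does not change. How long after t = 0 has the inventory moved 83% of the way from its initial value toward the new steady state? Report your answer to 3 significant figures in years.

τ = M₀/F₀ = 3760/2900 = 1.297 yr.
The remaining gap fraction is e^(−t/τ); 83% covered ⇒ e^(−t/τ) = 0.170.
t = −τ ln(0.170) = 1.297 × 1.772 = 2.297 yr.

2.30 yr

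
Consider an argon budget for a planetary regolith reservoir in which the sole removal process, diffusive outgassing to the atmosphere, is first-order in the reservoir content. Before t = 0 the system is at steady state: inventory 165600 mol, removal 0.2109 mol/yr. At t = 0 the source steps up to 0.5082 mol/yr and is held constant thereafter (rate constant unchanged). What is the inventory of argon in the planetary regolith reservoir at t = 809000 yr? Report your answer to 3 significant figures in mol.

Residence time τ = M₀/F₀ = 785200 yr. The eventual steady state is M_∞ = M₀·(F₁/F₀) = 165600 × 0.5082/0.2109 = 399040 mol.
The anomaly ΔM(t) = M(t) − M_∞ decays as ΔM₀·e^(−t/τ) with ΔM₀ = 165600 − 399040 = −233400 mol.
At t = 809000 yr, e^(−t/τ) = e^(−1.030) = 0.3569, so ΔM = −83320 mol and M = 399040 − 83320 = 315730 mol.

316000 mol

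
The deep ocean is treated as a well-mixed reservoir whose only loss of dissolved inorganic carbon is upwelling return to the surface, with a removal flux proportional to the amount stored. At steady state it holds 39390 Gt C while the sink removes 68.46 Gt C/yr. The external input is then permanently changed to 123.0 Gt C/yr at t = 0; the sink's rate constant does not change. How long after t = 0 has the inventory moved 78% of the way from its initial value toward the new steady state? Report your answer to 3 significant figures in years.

τ = M₀/F₀ = 39390/68.46 = 575.4 yr.
The remaining gap fraction is e^(−t/τ); 78% covered ⇒ e^(−t/τ) = 0.220.
t = −τ ln(0.220) = 575.4 × 1.514 = 871.2 yr.

871 yr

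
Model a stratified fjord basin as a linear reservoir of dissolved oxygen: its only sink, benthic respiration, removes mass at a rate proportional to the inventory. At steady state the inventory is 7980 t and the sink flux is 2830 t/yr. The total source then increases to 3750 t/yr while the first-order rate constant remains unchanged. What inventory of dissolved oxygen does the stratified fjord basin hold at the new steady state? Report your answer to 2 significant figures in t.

Rate constant k = F/M = 2830 / 7980 = 0.3546 yr⁻¹.
At the new steady state, source = k·M_new ⇒ M_new = 3750 / 0.3546 = 10570 t.
(Equivalently M_new = M × F_new/F_old = 7980 × 3750/2830.)

11000 t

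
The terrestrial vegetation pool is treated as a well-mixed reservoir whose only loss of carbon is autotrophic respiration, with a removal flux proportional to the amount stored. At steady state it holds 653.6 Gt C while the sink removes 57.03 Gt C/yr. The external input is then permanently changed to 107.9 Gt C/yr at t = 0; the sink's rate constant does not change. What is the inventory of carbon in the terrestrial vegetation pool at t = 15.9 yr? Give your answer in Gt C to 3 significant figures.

τ = M₀/F₀ = 653.6/57.03 = 11.46 yr; rate constant k = 1/τ.
New steady state M_∞ = F₁/k = F₁·τ = 107.9 × 11.46 = 1236.6 Gt C.
M(t) = M_∞ + (M₀ − M_∞)·e^(−t/τ); t/τ = 15.9/11.46 = 1.387, so e^(−t/τ) = 0.2497.
M(t) = 1236.6 − 583.0 × 0.2497 = 1091.0 Gt C.

1090 Gt C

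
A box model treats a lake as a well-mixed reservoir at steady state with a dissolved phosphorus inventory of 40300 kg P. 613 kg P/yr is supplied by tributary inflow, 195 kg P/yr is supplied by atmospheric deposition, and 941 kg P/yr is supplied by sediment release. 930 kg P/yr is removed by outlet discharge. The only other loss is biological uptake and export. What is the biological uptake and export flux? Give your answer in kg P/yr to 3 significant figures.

819 kg P/yr

At steady state ΣF_in = ΣF_out.
ΣF_in = 613 + 195 + 941 = 1749.0 kg P/yr.
Biological uptake and export flux = ΣF_in − (930) = 1749.0 − 930.0 = 819.0 kg P/yr.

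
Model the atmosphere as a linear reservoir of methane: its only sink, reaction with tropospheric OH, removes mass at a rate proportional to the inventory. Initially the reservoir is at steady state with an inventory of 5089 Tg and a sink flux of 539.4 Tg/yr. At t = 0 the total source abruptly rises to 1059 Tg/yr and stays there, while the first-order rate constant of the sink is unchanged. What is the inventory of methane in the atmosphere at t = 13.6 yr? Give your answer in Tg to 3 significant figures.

8830 Tg

Residence time τ = M₀/F₀ = 9.435 yr. The eventual steady state is M_∞ = M₀·(F₁/F₀) = 5089 × 1059/539.4 = 9991.2 Tg.
The anomaly ΔM(t) = M(t) − M_∞ decays as ΔM₀·e^(−t/τ) with ΔM₀ = 5089 − 9991.2 = −4902 Tg.
At t = 13.6 yr, e^(−t/τ) = e^(−1.442) = 0.2366, so ΔM = −1160 Tg and M = 9991.2 − 1160 = 8831.5 Tg.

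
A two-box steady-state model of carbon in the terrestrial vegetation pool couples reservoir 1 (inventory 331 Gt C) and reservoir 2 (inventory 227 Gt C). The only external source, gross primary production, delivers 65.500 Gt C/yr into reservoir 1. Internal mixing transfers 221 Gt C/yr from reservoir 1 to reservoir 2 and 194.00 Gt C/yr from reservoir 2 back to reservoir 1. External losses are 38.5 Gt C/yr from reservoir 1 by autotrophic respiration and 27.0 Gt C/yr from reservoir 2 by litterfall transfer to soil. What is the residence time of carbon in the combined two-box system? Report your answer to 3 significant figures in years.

Residence time in the combined system uses the total inventory and the total *external* removal — internal exchanges between the two boxes cancel.
M_total = 331 + 227 = 558.00 Gt C.
ΣF_external_out = 38.5 + 27.0 = 65.500 Gt C/yr.
τ = M_total / ΣF_ext = 558.00 / 65.500 = 8.519 yr.

8.52 yr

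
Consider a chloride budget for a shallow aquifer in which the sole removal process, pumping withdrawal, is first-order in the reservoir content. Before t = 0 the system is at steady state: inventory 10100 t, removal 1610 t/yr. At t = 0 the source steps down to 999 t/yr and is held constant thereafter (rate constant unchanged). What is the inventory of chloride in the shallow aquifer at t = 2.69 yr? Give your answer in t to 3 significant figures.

8760 t

τ = M₀/F₀ = 10100/1610 = 6.273 yr; rate constant k = 1/τ.
New steady state M_∞ = F₁/k = F₁·τ = 999 × 6.273 = 6267.0 t.
M(t) = M_∞ + (M₀ − M_∞)·e^(−t/τ); t/τ = 2.69/6.273 = 0.4288, so e^(−t/τ) = 0.6513.
M(t) = 6267.0 + 3833 × 0.6513 = 8763.4 t.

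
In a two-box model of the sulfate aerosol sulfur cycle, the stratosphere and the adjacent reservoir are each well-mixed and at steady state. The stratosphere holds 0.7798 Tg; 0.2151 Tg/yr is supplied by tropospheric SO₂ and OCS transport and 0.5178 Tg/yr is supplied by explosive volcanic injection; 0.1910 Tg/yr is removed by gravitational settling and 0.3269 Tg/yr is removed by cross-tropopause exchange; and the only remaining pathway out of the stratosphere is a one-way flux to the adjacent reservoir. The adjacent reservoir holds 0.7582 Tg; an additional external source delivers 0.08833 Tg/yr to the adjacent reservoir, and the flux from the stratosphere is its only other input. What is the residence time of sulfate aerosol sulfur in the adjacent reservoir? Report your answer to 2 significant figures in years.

2.5 yr

Balance the stratosphere: ΣF_in = 0.2151 + 0.5178 = 0.73290 Tg/yr.
Flux to the adjacent reservoir = ΣF_in − (0.1910 + 0.3269) = 0.21500 Tg/yr.
Total input to the adjacent reservoir = 0.21500 + 0.08833 = 0.30333 Tg/yr; at steady state this equals its total output.
τ = M / F = 0.7582 / 0.30333 = 2.500 yr.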